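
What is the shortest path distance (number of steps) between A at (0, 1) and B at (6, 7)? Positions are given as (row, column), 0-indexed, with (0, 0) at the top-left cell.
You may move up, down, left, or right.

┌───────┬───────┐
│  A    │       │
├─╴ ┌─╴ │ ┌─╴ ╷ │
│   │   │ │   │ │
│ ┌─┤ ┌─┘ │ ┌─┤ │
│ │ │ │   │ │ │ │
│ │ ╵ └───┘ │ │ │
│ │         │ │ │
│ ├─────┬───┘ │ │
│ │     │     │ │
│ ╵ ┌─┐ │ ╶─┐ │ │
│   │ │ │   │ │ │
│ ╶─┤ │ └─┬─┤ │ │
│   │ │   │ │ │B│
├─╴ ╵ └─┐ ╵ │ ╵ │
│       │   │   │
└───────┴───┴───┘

Finding path from (0, 1) to (6, 7):
Path: (0,1) → (0,2) → (0,3) → (1,3) → (1,2) → (2,2) → (3,2) → (3,3) → (3,4) → (3,5) → (2,5) → (1,5) → (1,6) → (0,6) → (0,7) → (1,7) → (2,7) → (3,7) → (4,7) → (5,7) → (6,7)
Distance: 20 steps

Solution:

┌───────┬───────┐
│  A → ↓│    ↱ ↓│
├─╴ ┌─╴ │ ┌─╴ ╷ │
│   │↓ ↲│ │↱ ↑│↓│
│ ┌─┤ ┌─┘ │ ┌─┤ │
│ │ │↓│   │↑│ │↓│
│ │ ╵ └───┘ │ │ │
│ │  ↳ → → ↑│ │↓│
│ ├─────┬───┘ │ │
│ │     │     │↓│
│ ╵ ┌─┐ │ ╶─┐ │ │
│   │ │ │   │ │↓│
│ ╶─┤ │ └─┬─┤ │ │
│   │ │   │ │ │B│
├─╴ ╵ └─┐ ╵ │ ╵ │
│       │   │   │
└───────┴───┴───┘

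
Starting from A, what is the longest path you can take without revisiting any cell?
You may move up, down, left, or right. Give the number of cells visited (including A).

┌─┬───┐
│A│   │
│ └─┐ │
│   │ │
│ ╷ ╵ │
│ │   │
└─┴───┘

Finding longest simple path using DFS:
Start: (0, 0)
Longest path visits 8 cells
Path: A → down → right → down → right → up → up → left

Solution:

┌─┬───┐
│A│B ↰│
│ └─┐ │
│↳ ↓│↑│
│ ╷ ╵ │
│ │↳ ↑│
└─┴───┘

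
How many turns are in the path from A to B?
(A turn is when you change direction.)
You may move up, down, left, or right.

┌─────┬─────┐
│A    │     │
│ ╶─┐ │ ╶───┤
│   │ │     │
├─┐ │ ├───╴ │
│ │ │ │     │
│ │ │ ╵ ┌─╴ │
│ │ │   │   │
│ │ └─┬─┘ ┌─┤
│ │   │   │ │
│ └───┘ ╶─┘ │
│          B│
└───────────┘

Directions: right, right, down, down, down, right, up, right, right, down, left, down, left, down, right, right
Number of turns: 10

Solution:

┌─────┬─────┐
│A → ↓│     │
│ ╶─┐ │ ╶───┤
│   │↓│     │
├─┐ │ ├───╴ │
│ │ │↓│↱ → ↓│
│ │ │ ╵ ┌─╴ │
│ │ │↳ ↑│↓ ↲│
│ │ └─┬─┘ ┌─┤
│ │   │↓ ↲│ │
│ └───┘ ╶─┘ │
│      ↳ → B│
└───────────┘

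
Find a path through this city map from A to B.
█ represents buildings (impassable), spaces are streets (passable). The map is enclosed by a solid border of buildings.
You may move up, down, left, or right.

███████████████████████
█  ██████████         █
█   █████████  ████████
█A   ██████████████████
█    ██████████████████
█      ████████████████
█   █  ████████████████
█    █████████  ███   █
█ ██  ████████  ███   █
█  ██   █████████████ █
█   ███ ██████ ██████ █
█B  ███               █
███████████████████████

Finding the shortest path from A to B:
Movement: cardinal only
Path length: 8 steps
Directions: down → down → down → down → down → down → down → down

Solution:

███████████████████████
█  ██████████         █
█   █████████  ████████
█A   ██████████████████
█↓   ██████████████████
█↓     ████████████████
█↓  █  ████████████████
█↓   █████████  ███   █
█↓██  ████████  ███   █
█↓ ██   █████████████ █
█↓  ███ ██████ ██████ █
█B  ███               █
███████████████████████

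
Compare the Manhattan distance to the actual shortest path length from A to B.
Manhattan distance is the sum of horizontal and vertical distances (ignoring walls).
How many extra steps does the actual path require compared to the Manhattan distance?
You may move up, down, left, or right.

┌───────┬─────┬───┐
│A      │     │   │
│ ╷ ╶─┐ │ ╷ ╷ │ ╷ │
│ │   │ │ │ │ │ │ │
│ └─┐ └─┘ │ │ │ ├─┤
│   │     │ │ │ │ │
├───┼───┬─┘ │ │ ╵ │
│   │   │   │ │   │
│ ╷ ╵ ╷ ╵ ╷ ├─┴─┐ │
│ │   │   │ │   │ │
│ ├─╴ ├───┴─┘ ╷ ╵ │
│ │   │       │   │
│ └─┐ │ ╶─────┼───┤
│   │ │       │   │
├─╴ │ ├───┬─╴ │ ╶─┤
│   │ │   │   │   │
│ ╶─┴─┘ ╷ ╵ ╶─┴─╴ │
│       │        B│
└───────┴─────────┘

Manhattan distance: |8 - 0| + |8 - 0| = 16
Actual path length: 38
Extra steps: 38 - 16 = 22

Solution:

┌───────┬─────┬───┐
│A ↓    │↱ ↓  │   │
│ ╷ ╶─┐ │ ╷ ╷ │ ╷ │
│ │↳ ↓│ │↑│↓│ │ │ │
│ └─┐ └─┘ │ │ │ ├─┤
│   │↳ → ↑│↓│ │ │ │
├───┼───┬─┘ │ │ ╵ │
│↓ ↰│↓ ↰│↓ ↲│ │   │
│ ╷ ╵ ╷ ╵ ╷ ├─┴─┐ │
│↓│↑ ↲│↑ ↲│ │   │ │
│ ├─╴ ├───┴─┘ ╷ ╵ │
│↓│   │       │   │
│ └─┐ │ ╶─────┼───┤
│↳ ↓│ │       │   │
├─╴ │ ├───┬─╴ │ ╶─┤
│↓ ↲│ │↱ ↓│   │   │
│ ╶─┴─┘ ╷ ╵ ╶─┴─╴ │
│↳ → → ↑│↳ → → → B│
└───────┴─────────┘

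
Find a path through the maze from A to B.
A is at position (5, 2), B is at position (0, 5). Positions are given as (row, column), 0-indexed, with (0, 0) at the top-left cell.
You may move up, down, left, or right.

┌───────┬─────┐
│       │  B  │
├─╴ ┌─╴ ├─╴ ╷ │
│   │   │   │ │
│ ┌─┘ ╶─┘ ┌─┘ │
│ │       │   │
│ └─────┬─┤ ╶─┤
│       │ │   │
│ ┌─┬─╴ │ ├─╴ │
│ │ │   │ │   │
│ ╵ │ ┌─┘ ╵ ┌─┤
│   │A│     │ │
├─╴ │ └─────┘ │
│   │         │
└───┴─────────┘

Finding the shortest path from (5, 2) to (0, 5):
Path length: 20 steps
Directions: up → right → up → left → left → left → up → up → right → up → right → right → down → left → down → right → right → up → right → up

Solution:

┌───────┬─────┐
│  ↱ → ↓│  B  │
├─╴ ┌─╴ ├─╴ ╷ │
│↱ ↑│↓ ↲│↱ ↑│ │
│ ┌─┘ ╶─┘ ┌─┘ │
│↑│  ↳ → ↑│   │
│ └─────┬─┤ ╶─┤
│↑ ← ← ↰│ │   │
│ ┌─┬─╴ │ ├─╴ │
│ │ │↱ ↑│ │   │
│ ╵ │ ┌─┘ ╵ ┌─┤
│   │A│     │ │
├─╴ │ └─────┘ │
│   │         │
└───┴─────────┘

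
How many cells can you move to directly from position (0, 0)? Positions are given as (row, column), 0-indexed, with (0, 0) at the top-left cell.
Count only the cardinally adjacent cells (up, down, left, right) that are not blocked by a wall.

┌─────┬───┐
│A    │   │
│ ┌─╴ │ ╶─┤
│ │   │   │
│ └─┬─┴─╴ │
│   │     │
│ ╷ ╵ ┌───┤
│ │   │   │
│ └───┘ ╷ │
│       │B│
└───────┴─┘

Checking passable neighbors of (0, 0):
Neighbors: (1, 0), (0, 1)
Count: 2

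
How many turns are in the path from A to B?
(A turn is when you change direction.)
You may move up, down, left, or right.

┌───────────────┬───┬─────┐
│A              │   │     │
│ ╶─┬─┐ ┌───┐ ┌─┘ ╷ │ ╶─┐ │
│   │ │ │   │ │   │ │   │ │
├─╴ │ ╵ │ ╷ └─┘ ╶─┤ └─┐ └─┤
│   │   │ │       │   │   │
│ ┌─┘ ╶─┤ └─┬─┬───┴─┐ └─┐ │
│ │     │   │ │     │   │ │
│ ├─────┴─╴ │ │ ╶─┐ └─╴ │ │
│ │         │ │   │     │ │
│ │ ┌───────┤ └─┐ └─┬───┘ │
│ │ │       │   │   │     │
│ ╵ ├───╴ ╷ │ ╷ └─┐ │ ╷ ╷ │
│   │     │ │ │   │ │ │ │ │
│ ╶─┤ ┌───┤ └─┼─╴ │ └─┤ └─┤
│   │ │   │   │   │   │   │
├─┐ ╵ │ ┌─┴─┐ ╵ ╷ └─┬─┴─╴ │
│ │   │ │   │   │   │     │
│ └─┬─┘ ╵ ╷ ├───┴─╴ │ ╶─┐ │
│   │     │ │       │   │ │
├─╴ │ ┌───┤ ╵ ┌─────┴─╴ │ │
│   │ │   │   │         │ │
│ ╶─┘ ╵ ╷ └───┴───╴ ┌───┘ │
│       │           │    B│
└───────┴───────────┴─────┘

Directions: down, right, down, left, down, down, down, down, down, right, down, right, up, up, right, right, up, right, down, down, right, down, right, up, right, down, right, down, left, left, left, down, left, up, up, left, down, left, left, down, down, right, up, right, down, right, right, right, right, right, up, right, right, up, left, up, right, right, down, down, down
Number of turns: 40

Solution:

┌───────────────┬───┬─────┐
│A              │   │     │
│ ╶─┬─┐ ┌───┐ ┌─┘ ╷ │ ╶─┐ │
│↳ ↓│ │ │   │ │   │ │   │ │
├─╴ │ ╵ │ ╷ └─┘ ╶─┤ └─┐ └─┤
│↓ ↲│   │ │       │   │   │
│ ┌─┘ ╶─┤ └─┬─┬───┴─┐ └─┐ │
│↓│     │   │ │     │   │ │
│ ├─────┴─╴ │ │ ╶─┐ └─╴ │ │
│↓│         │ │   │     │ │
│ │ ┌───────┤ └─┐ └─┬───┘ │
│↓│ │    ↱ ↓│   │   │     │
│ ╵ ├───╴ ╷ │ ╷ └─┐ │ ╷ ╷ │
│↓  │↱ → ↑│↓│ │   │ │ │ │ │
│ ╶─┤ ┌───┤ └─┼─╴ │ └─┤ └─┤
│↳ ↓│↑│   │↳ ↓│↱ ↓│   │   │
├─┐ ╵ │ ┌─┴─┐ ╵ ╷ └─┬─┴─╴ │
│ │↳ ↑│ │↓ ↰│↳ ↑│↳ ↓│↱ → ↓│
│ └─┬─┘ ╵ ╷ ├───┴─╴ │ ╶─┐ │
│   │↓ ← ↲│↑│↓ ← ← ↲│↑ ↰│↓│
├─╴ │ ┌───┤ ╵ ┌─────┴─╴ │ │
│   │↓│↱ ↓│↑ ↲│    ↱ → ↑│↓│
│ ╶─┘ ╵ ╷ └───┴───╴ ┌───┘ │
│    ↳ ↑│↳ → → → → ↑│    B│
└───────┴───────────┴─────┘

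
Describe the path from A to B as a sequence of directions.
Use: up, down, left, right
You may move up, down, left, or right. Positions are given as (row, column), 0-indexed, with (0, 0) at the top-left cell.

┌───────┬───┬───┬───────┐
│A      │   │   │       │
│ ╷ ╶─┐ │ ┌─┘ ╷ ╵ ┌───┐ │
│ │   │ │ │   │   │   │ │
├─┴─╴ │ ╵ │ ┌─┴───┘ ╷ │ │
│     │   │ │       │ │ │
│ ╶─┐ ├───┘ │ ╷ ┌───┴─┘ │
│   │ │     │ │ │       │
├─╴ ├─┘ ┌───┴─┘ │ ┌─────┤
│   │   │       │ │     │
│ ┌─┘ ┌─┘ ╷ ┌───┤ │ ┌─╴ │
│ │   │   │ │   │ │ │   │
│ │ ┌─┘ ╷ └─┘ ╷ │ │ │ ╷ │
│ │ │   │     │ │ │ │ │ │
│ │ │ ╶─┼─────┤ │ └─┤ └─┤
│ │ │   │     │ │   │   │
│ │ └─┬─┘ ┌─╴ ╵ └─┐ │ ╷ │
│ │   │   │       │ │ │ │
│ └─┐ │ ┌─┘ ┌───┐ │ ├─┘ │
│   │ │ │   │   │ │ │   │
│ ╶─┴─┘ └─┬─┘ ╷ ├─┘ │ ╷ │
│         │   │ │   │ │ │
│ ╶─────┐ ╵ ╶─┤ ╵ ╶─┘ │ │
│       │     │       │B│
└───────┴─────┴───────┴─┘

Finding the path and converting it to directions:
Path through cells: (0,0) → (0,1) → (1,1) → (1,2) → (2,2) → (2,1) → (2,0) → (3,0) → (3,1) → (4,1) → (4,0) → (5,0) → (6,0) → (7,0) → (8,0) → (9,0) → (10,0) → (10,1) → (10,2) → (10,3) → (10,4) → (11,4) → (11,5) → (10,5) → (10,6) → (9,6) → (9,7) → (10,7) → (11,7) → (11,8) → (11,9) → (11,10) → (10,10) → (9,10) → (9,11) → (10,11) → (11,11)
Directions: right, down, right, down, left, left, down, right, down, left, down, down, down, down, down, down, right, right, right, right, down, right, up, right, up, right, down, down, right, right, right, up, up, right, down, down

Solution:

┌───────┬───┬───┬───────┐
│A ↓    │   │   │       │
│ ╷ ╶─┐ │ ┌─┘ ╷ ╵ ┌───┐ │
│ │↳ ↓│ │ │   │   │   │ │
├─┴─╴ │ ╵ │ ┌─┴───┘ ╷ │ │
│↓ ← ↲│   │ │       │ │ │
│ ╶─┐ ├───┘ │ ╷ ┌───┴─┘ │
│↳ ↓│ │     │ │ │       │
├─╴ ├─┘ ┌───┴─┘ │ ┌─────┤
│↓ ↲│   │       │ │     │
│ ┌─┘ ┌─┘ ╷ ┌───┤ │ ┌─╴ │
│↓│   │   │ │   │ │ │   │
│ │ ┌─┘ ╷ └─┘ ╷ │ │ │ ╷ │
│↓│ │   │     │ │ │ │ │ │
│ │ │ ╶─┼─────┤ │ └─┤ └─┤
│↓│ │   │     │ │   │   │
│ │ └─┬─┘ ┌─╴ ╵ └─┐ │ ╷ │
│↓│   │   │       │ │ │ │
│ └─┐ │ ┌─┘ ┌───┐ │ ├─┘ │
│↓  │ │ │   │↱ ↓│ │ │↱ ↓│
│ ╶─┴─┘ └─┬─┘ ╷ ├─┘ │ ╷ │
│↳ → → → ↓│↱ ↑│↓│   │↑│↓│
│ ╶─────┐ ╵ ╶─┤ ╵ ╶─┘ │ │
│       │↳ ↑  │↳ → → ↑│B│
└───────┴─────┴───────┴─┘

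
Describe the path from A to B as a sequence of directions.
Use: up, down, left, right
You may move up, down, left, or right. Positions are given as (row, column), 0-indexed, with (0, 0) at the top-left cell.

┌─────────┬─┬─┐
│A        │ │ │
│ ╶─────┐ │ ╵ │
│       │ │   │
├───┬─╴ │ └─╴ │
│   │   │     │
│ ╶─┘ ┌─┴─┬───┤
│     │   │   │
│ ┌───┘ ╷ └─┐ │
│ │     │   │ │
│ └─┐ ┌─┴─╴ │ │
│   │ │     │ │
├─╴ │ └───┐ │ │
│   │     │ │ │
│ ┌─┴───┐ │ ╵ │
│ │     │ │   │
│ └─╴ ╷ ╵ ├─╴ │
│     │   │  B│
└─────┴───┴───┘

Finding the path and converting it to directions:
Path through cells: (0,0) → (1,0) → (1,1) → (1,2) → (1,3) → (2,3) → (2,2) → (3,2) → (3,1) → (3,0) → (4,0) → (5,0) → (5,1) → (6,1) → (6,0) → (7,0) → (8,0) → (8,1) → (8,2) → (7,2) → (7,3) → (8,3) → (8,4) → (7,4) → (6,4) → (6,3) → (6,2) → (5,2) → (4,2) → (4,3) → (3,3) → (3,4) → (4,4) → (4,5) → (5,5) → (6,5) → (7,5) → (7,6) → (8,6)
Directions: down, right, right, right, down, left, down, left, left, down, down, right, down, left, down, down, right, right, up, right, down, right, up, up, left, left, up, up, right, up, right, down, right, down, down, down, right, down

Solution:

┌─────────┬─┬─┐
│A        │ │ │
│ ╶─────┐ │ ╵ │
│↳ → → ↓│ │   │
├───┬─╴ │ └─╴ │
│   │↓ ↲│     │
│ ╶─┘ ┌─┴─┬───┤
│↓ ← ↲│↱ ↓│   │
│ ┌───┘ ╷ └─┐ │
│↓│  ↱ ↑│↳ ↓│ │
│ └─┐ ┌─┴─╴ │ │
│↳ ↓│↑│    ↓│ │
├─╴ │ └───┐ │ │
│↓ ↲│↑ ← ↰│↓│ │
│ ┌─┴───┐ │ ╵ │
│↓│  ↱ ↓│↑│↳ ↓│
│ └─╴ ╷ ╵ ├─╴ │
│↳ → ↑│↳ ↑│  B│
└─────┴───┴───┘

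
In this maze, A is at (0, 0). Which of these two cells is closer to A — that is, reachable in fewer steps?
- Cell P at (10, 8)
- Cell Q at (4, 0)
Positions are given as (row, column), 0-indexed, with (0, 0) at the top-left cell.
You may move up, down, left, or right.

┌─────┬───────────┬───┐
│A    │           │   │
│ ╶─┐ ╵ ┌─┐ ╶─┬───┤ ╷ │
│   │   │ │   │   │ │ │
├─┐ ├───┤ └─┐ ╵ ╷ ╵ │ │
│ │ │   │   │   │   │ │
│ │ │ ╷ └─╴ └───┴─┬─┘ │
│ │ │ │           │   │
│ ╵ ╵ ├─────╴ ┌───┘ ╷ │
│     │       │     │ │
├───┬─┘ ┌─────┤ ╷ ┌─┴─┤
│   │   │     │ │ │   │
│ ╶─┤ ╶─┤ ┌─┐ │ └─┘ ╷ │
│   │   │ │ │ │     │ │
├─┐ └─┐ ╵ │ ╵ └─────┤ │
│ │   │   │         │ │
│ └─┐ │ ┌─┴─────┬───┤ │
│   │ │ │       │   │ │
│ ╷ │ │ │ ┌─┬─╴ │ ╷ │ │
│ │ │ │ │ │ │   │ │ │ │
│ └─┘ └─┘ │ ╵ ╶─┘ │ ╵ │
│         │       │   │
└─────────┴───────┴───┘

Shortest path A → P at (10, 8): 42 steps
Shortest path A → Q at (4, 0): 6 steps

Q is closer (6 steps vs 42 steps).

Path to P:

┌─────┬───────────┬───┐
│A → ↓│↱ → ↓      │↱ ↓│
│ ╶─┐ ╵ ┌─┐ ╶─┬───┤ ╷ │
│   │↳ ↑│ │↳ ↓│↱ ↓│↑│↓│
├─┐ ├───┤ └─┐ ╵ ╷ ╵ │ │
│ │ │   │   │↳ ↑│↳ ↑│↓│
│ │ │ ╷ └─╴ └───┴─┬─┘ │
│ │ │ │           │↓ ↲│
│ ╵ ╵ ├─────╴ ┌───┘ ╷ │
│     │       │↓ ← ↲│ │
├───┬─┘ ┌─────┤ ╷ ┌─┴─┤
│   │   │     │↓│ │↱ ↓│
│ ╶─┤ ╶─┤ ┌─┐ │ └─┘ ╷ │
│   │   │ │ │ │↳ → ↑│↓│
├─┐ └─┐ ╵ │ ╵ └─────┤ │
│ │   │   │         │↓│
│ └─┐ │ ┌─┴─────┬───┤ │
│   │ │ │       │↓ ↰│↓│
│ ╷ │ │ │ ┌─┬─╴ │ ╷ │ │
│ │ │ │ │ │ │   │↓│↑│↓│
│ └─┘ └─┘ │ ╵ ╶─┘ │ ╵ │
│         │      P│↑ ↲│
└─────────┴───────┴───┘

Path to Q:

┌─────┬───────────┬───┐
│A    │           │   │
│ ╶─┐ ╵ ┌─┐ ╶─┬───┤ ╷ │
│↳ ↓│   │ │   │   │ │ │
├─┐ ├───┤ └─┐ ╵ ╷ ╵ │ │
│ │↓│   │   │   │   │ │
│ │ │ ╷ └─╴ └───┴─┬─┘ │
│ │↓│ │           │   │
│ ╵ ╵ ├─────╴ ┌───┘ ╷ │
│Q ↲  │       │     │ │
├───┬─┘ ┌─────┤ ╷ ┌─┴─┤
│   │   │     │ │ │   │
│ ╶─┤ ╶─┤ ┌─┐ │ └─┘ ╷ │
│   │   │ │ │ │     │ │
├─┐ └─┐ ╵ │ ╵ └─────┤ │
│ │   │   │         │ │
│ └─┐ │ ┌─┴─────┬───┤ │
│   │ │ │       │   │ │
│ ╷ │ │ │ ┌─┬─╴ │ ╷ │ │
│ │ │ │ │ │ │   │ │ │ │
│ └─┘ └─┘ │ ╵ ╶─┘ │ ╵ │
│         │       │   │
└─────────┴───────┴───┘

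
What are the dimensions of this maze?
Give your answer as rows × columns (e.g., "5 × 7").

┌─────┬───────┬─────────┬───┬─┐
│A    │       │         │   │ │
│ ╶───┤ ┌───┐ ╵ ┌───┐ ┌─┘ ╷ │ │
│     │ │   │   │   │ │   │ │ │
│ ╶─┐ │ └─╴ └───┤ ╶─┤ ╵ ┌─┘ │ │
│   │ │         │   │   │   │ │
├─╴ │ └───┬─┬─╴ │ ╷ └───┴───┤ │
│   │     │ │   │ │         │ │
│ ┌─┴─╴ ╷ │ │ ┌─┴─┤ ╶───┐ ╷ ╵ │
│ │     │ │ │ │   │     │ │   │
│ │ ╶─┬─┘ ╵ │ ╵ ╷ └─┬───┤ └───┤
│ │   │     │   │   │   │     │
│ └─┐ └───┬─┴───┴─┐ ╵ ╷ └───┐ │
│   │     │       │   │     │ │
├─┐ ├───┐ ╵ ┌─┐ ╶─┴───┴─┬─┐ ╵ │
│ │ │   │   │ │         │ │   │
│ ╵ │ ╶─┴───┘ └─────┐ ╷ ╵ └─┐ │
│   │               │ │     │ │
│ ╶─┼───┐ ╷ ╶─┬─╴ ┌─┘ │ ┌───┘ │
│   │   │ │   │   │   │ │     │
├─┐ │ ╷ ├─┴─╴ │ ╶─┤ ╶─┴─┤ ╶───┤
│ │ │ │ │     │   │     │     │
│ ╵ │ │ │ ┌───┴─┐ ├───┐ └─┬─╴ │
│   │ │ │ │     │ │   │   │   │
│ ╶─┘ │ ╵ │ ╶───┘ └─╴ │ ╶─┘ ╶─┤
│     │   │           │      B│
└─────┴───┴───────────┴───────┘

Counting the maze dimensions:
Rows (vertical): 13
Columns (horizontal): 15
Dimensions: 13 × 15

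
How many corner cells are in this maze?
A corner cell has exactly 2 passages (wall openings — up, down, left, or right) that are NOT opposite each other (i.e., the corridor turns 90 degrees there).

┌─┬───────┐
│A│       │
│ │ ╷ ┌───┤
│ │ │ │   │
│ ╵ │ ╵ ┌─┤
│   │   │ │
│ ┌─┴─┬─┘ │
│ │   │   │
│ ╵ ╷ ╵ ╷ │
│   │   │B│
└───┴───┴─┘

Counting corner cells (2 non-opposite passages):
Total corners: 12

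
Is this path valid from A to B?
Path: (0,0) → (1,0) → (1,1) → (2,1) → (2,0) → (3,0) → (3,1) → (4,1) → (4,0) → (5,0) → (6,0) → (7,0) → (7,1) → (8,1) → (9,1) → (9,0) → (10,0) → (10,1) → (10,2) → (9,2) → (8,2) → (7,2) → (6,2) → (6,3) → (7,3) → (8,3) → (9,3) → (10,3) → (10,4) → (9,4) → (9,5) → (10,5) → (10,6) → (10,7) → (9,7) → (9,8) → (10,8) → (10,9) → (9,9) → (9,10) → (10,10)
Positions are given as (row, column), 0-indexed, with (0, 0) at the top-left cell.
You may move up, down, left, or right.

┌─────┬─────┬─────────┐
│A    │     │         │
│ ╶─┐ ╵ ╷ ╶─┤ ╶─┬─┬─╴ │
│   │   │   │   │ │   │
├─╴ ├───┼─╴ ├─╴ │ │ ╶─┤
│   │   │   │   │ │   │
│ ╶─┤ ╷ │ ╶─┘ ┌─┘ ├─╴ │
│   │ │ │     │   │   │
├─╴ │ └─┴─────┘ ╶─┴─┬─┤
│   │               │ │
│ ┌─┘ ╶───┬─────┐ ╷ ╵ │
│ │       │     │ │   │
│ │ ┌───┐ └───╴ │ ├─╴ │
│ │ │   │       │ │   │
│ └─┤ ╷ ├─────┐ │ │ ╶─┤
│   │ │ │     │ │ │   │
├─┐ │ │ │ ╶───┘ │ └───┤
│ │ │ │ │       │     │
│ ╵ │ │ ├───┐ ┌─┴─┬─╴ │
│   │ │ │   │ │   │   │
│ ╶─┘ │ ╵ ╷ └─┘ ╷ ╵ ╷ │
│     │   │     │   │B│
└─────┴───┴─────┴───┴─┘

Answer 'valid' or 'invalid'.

Checking path validity:
Result: All consecutive moves are passable.

valid

Correct solution:

┌─────┬─────┬─────────┐
│A    │     │         │
│ ╶─┐ ╵ ╷ ╶─┤ ╶─┬─┬─╴ │
│↳ ↓│   │   │   │ │   │
├─╴ ├───┼─╴ ├─╴ │ │ ╶─┤
│↓ ↲│   │   │   │ │   │
│ ╶─┤ ╷ │ ╶─┘ ┌─┘ ├─╴ │
│↳ ↓│ │ │     │   │   │
├─╴ │ └─┴─────┘ ╶─┴─┬─┤
│↓ ↲│               │ │
│ ┌─┘ ╶───┬─────┐ ╷ ╵ │
│↓│       │     │ │   │
│ │ ┌───┐ └───╴ │ ├─╴ │
│↓│ │↱ ↓│       │ │   │
│ └─┤ ╷ ├─────┐ │ │ ╶─┤
│↳ ↓│↑│↓│     │ │ │   │
├─┐ │ │ │ ╶───┘ │ └───┤
│ │↓│↑│↓│       │     │
│ ╵ │ │ ├───┐ ┌─┴─┬─╴ │
│↓ ↲│↑│↓│↱ ↓│ │↱ ↓│↱ ↓│
│ ╶─┘ │ ╵ ╷ └─┘ ╷ ╵ ╷ │
│↳ → ↑│↳ ↑│↳ → ↑│↳ ↑│B│
└─────┴───┴─────┴───┴─┘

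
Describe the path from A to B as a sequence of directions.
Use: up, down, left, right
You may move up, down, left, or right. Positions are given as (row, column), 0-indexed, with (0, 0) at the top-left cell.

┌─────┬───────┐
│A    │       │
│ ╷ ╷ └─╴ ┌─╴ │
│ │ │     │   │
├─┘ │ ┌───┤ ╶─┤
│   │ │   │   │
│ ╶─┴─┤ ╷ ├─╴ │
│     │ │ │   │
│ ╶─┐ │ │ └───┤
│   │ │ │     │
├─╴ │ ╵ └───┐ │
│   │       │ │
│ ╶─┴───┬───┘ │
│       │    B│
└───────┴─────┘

Finding the path and converting it to directions:
Path through cells: (0,0) → (0,1) → (1,1) → (2,1) → (2,0) → (3,0) → (3,1) → (3,2) → (4,2) → (5,2) → (5,3) → (4,3) → (3,3) → (2,3) → (2,4) → (3,4) → (4,4) → (4,5) → (4,6) → (5,6) → (6,6)
Directions: right, down, down, left, down, right, right, down, down, right, up, up, up, right, down, down, right, right, down, down

Solution:

┌─────┬───────┐
│A ↓  │       │
│ ╷ ╷ └─╴ ┌─╴ │
│ │↓│     │   │
├─┘ │ ┌───┤ ╶─┤
│↓ ↲│ │↱ ↓│   │
│ ╶─┴─┤ ╷ ├─╴ │
│↳ → ↓│↑│↓│   │
│ ╶─┐ │ │ └───┤
│   │↓│↑│↳ → ↓│
├─╴ │ ╵ └───┐ │
│   │↳ ↑    │↓│
│ ╶─┴───┬───┘ │
│       │    B│
└───────┴─────┘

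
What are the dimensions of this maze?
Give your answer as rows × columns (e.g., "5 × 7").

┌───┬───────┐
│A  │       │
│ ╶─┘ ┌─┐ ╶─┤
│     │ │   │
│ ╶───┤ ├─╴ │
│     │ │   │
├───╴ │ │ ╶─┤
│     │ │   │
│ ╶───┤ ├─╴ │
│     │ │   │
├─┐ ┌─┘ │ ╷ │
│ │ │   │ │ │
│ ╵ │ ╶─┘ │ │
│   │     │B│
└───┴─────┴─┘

Counting the maze dimensions:
Rows (vertical): 7
Columns (horizontal): 6
Dimensions: 7 × 6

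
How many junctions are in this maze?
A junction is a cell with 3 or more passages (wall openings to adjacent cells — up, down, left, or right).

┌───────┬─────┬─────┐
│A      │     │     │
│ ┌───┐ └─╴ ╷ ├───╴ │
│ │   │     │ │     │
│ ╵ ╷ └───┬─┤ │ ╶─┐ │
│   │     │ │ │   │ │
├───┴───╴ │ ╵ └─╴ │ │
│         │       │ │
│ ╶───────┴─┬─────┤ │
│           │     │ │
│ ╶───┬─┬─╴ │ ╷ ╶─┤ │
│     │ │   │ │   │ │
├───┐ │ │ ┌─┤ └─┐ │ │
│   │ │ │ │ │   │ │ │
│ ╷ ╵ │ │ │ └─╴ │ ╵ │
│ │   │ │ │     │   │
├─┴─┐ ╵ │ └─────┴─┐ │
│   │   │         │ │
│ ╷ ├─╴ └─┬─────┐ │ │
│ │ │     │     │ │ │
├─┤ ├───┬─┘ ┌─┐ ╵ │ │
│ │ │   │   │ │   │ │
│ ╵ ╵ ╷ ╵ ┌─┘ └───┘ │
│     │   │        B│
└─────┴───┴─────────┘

Checking each cell for number of passages:

Junctions found (3+ passages):
  (0, 5): 3 passages
  (1, 9): 3 passages
  (3, 6): 3 passages
  (4, 0): 3 passages
  (4, 7): 3 passages
  (7, 2): 3 passages
  (7, 9): 3 passages
  (8, 3): 3 passages
  (9, 3): 3 passages
  (11, 1): 3 passages
  (11, 6): 3 passages
Total junctions: 11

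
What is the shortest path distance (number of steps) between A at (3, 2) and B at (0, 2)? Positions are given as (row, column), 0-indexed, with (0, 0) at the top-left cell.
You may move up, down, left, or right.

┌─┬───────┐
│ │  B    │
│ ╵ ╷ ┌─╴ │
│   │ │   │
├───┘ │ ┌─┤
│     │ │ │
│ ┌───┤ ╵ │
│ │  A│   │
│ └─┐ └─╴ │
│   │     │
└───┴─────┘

Finding path from (3, 2) to (0, 2):
Path: (3,2) → (4,2) → (4,3) → (4,4) → (3,4) → (3,3) → (2,3) → (1,3) → (1,4) → (0,4) → (0,3) → (0,2)
Distance: 11 steps

Solution:

┌─┬───────┐
│ │  B ← ↰│
│ ╵ ╷ ┌─╴ │
│   │ │↱ ↑│
├───┘ │ ┌─┤
│     │↑│ │
│ ┌───┤ ╵ │
│ │  A│↑ ↰│
│ └─┐ └─╴ │
│   │↳ → ↑│
└───┴─────┘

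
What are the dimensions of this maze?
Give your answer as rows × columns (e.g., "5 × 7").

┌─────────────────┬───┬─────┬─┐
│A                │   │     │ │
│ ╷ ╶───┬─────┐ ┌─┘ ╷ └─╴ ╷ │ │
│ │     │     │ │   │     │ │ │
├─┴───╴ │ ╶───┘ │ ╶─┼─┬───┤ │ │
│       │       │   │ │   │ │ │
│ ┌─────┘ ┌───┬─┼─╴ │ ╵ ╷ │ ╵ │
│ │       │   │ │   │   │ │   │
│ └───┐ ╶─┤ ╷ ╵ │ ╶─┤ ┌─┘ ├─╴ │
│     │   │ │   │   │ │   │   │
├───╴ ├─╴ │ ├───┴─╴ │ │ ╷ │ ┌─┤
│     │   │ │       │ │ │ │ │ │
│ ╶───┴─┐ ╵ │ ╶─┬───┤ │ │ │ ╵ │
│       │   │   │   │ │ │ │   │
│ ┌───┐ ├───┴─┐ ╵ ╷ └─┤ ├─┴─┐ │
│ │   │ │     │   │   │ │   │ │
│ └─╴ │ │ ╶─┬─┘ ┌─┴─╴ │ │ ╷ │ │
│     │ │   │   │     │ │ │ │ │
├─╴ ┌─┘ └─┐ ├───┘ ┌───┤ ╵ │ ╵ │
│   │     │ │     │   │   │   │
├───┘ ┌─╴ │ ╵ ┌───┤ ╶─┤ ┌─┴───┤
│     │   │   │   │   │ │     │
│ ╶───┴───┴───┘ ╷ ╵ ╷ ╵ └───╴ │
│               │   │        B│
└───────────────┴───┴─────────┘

Counting the maze dimensions:
Rows (vertical): 12
Columns (horizontal): 15
Dimensions: 12 × 15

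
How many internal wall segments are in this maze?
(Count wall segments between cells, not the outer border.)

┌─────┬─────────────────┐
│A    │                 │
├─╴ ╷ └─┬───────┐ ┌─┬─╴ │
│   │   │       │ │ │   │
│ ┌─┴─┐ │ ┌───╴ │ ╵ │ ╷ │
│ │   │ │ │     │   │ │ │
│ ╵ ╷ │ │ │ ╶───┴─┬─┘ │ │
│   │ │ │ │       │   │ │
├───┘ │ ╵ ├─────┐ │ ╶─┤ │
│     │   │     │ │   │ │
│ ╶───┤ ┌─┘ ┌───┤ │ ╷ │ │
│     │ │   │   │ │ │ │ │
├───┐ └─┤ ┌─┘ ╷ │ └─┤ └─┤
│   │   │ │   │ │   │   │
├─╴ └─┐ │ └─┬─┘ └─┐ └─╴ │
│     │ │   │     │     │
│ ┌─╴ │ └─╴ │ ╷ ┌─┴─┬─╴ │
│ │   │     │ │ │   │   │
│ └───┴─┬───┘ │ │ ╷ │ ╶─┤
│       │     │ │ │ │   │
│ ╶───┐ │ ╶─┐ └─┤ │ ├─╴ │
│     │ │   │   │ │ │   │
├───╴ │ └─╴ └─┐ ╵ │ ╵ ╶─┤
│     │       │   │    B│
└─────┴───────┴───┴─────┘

Counting internal wall segments:
Total internal walls: 121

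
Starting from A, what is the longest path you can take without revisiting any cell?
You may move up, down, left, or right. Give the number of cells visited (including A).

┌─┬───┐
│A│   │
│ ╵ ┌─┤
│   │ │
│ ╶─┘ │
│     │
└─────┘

Finding longest simple path using DFS:
Start: (0, 0)
Longest path visits 6 cells
Path: A → down → down → right → right → up

Solution:

┌─┬───┐
│A│   │
│ ╵ ┌─┤
│↓  │B│
│ ╶─┘ │
│↳ → ↑│
└─────┘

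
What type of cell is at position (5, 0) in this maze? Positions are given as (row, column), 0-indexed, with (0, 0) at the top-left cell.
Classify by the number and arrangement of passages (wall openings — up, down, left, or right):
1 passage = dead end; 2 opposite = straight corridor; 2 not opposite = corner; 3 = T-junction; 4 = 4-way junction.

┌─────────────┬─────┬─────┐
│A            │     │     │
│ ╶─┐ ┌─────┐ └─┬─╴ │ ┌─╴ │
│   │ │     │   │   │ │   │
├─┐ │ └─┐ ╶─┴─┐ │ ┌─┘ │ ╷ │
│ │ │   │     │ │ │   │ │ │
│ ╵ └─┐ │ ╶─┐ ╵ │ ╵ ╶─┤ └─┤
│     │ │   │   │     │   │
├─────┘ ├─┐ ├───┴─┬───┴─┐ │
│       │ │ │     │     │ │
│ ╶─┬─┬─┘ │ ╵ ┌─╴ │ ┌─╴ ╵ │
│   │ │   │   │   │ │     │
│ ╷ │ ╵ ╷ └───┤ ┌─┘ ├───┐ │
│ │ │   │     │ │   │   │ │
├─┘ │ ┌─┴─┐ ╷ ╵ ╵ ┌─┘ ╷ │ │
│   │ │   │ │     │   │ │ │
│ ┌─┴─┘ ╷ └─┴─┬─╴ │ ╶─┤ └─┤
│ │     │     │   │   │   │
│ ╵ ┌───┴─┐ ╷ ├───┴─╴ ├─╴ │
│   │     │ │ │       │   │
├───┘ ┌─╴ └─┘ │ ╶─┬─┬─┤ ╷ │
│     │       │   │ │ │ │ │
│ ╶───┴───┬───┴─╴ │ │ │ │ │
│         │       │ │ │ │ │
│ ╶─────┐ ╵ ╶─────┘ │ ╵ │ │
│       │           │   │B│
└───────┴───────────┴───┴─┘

Checking cell at (5, 0):
Number of passages: 3
Cell type: T-junction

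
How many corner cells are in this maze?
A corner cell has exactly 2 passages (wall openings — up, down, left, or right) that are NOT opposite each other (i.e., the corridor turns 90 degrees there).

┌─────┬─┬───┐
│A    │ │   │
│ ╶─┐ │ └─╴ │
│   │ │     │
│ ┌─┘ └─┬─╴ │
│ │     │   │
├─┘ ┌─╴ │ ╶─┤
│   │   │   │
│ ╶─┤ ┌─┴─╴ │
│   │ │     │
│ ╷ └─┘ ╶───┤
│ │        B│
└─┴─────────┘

Counting corner cells (2 non-opposite passages):
Total corners: 18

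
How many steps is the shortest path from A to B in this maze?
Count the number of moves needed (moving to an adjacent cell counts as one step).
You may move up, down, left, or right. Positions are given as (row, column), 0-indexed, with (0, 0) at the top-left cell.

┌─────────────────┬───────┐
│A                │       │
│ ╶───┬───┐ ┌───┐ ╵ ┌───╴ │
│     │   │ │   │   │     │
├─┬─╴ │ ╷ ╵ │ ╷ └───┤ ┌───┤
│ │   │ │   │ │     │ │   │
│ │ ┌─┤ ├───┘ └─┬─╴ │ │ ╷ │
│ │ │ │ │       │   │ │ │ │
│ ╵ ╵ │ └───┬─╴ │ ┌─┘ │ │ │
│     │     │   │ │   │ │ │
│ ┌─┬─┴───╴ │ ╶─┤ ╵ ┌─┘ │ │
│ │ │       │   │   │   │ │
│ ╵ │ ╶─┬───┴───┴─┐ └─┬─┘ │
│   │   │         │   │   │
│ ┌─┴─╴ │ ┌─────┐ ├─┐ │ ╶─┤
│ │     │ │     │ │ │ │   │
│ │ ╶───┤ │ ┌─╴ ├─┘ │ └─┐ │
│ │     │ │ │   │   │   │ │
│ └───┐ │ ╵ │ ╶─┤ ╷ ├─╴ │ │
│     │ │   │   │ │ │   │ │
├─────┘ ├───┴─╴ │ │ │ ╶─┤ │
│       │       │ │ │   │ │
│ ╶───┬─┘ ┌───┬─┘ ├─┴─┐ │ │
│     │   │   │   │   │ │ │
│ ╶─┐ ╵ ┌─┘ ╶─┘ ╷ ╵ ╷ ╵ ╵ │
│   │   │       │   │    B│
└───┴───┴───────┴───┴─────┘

Using BFS to find shortest path:
Start: (0, 0), End: (12, 12)
Path found:
(0,0) → (0,1) → (0,2) → (0,3) → (0,4) → (0,5) → (0,6) → (0,7) → (0,8) → (1,8) → (1,9) → (0,9) → (0,10) → (0,11) → (0,12) → (1,12) → (1,11) → (1,10) → (2,10) → (3,10) → (4,10) → (4,9) → (5,9) → (6,9) → (6,10) → (7,10) → (8,10) → (8,11) → (9,11) → (9,10) → (10,10) → (10,11) → (11,11) → (12,11) → (12,12)
Number of steps: 34

Solution:

┌─────────────────┬───────┐
│A → → → → → → → ↓│↱ → → ↓│
│ ╶───┬───┐ ┌───┐ ╵ ┌───╴ │
│     │   │ │   │↳ ↑│↓ ← ↲│
├─┬─╴ │ ╷ ╵ │ ╷ └───┤ ┌───┤
│ │   │ │   │ │     │↓│   │
│ │ ┌─┤ ├───┘ └─┬─╴ │ │ ╷ │
│ │ │ │ │       │   │↓│ │ │
│ ╵ ╵ │ └───┬─╴ │ ┌─┘ │ │ │
│     │     │   │ │↓ ↲│ │ │
│ ┌─┬─┴───╴ │ ╶─┤ ╵ ┌─┘ │ │
│ │ │       │   │  ↓│   │ │
│ ╵ │ ╶─┬───┴───┴─┐ └─┬─┘ │
│   │   │         │↳ ↓│   │
│ ┌─┴─╴ │ ┌─────┐ ├─┐ │ ╶─┤
│ │     │ │     │ │ │↓│   │
│ │ ╶───┤ │ ┌─╴ ├─┘ │ └─┐ │
│ │     │ │ │   │   │↳ ↓│ │
│ └───┐ │ ╵ │ ╶─┤ ╷ ├─╴ │ │
│     │ │   │   │ │ │↓ ↲│ │
├─────┘ ├───┴─╴ │ │ │ ╶─┤ │
│       │       │ │ │↳ ↓│ │
│ ╶───┬─┘ ┌───┬─┘ ├─┴─┐ │ │
│     │   │   │   │   │↓│ │
│ ╶─┐ ╵ ┌─┘ ╶─┘ ╷ ╵ ╷ ╵ ╵ │
│   │   │       │   │  ↳ B│
└───┴───┴───────┴───┴─────┘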